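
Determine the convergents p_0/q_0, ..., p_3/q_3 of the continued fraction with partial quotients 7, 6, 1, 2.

7/1, 43/6, 50/7, 143/20

Using the convergent recurrence p_i = a_i*p_{i-1} + p_{i-2}, q_i = a_i*q_{i-1} + q_{i-2} with p_{-2}=0, p_{-1}=1, q_{-2}=1, q_{-1}=0:
  i=0: a_0=7, p_0 = 7*1 + 0 = 7, q_0 = 7*0 + 1 = 1.
  i=1: a_1=6, p_1 = 6*7 + 1 = 43, q_1 = 6*1 + 0 = 6.
  i=2: a_2=1, p_2 = 1*43 + 7 = 50, q_2 = 1*6 + 1 = 7.
  i=3: a_3=2, p_3 = 2*50 + 43 = 143, q_3 = 2*7 + 6 = 20.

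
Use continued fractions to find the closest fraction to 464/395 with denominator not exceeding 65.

Expand x = 464/395 as a continued fraction with the Euclidean algorithm:
  464 = 1*395 + 69, so a_0 = 1.
  395 = 5*69 + 50, so a_1 = 5.
  69 = 1*50 + 19, so a_2 = 1.
  50 = 2*19 + 12, so a_3 = 2.
  19 = 1*12 + 7, so a_4 = 1.
  12 = 1*7 + 5, so a_5 = 1.
  7 = 1*5 + 2, so a_6 = 1.
  5 = 2*2 + 1, so a_7 = 2.
  2 = 2*1 + 0, so a_8 = 2.
so x = [1; 5, 1, 2, 1, 1, 1, 2, 2].
Convergents (p_i = a_i*p_{i-1} + p_{i-2}, q_i = a_i*q_{i-1} + q_{i-2} with p_{-2}=0, p_{-1}=1, q_{-2}=1, q_{-1}=0), until the denominator exceeds 65:
  i=0: a_0=1, p_0 = 1*1 + 0 = 1, q_0 = 1*0 + 1 = 1.
  i=1: a_1=5, p_1 = 5*1 + 1 = 6, q_1 = 5*1 + 0 = 5.
  i=2: a_2=1, p_2 = 1*6 + 1 = 7, q_2 = 1*5 + 1 = 6.
  i=3: a_3=2, p_3 = 2*7 + 6 = 20, q_3 = 2*6 + 5 = 17.
  i=4: a_4=1, p_4 = 1*20 + 7 = 27, q_4 = 1*17 + 6 = 23.
  i=5: a_5=1, p_5 = 1*27 + 20 = 47, q_5 = 1*23 + 17 = 40.
  i=6: a_6=1, p_6 = 1*47 + 27 = 74, q_6 = 1*40 + 23 = 63.
  i=7: a_7=2, p_7 = 2*74 + 47 = 195, q_7 = 2*63 + 40 = 166.
q_7 = 166 > 65, so the last convergent with denominator <= 65 is p_6/q_6 = 74/63.
The closest fraction with denominator <= 65 is either p_6/q_6 or the intermediate fraction (k*p_6 + p_5)/(k*q_6 + q_5) with the largest k >= 1 whose denominator stays <= 65; these approach x as k grows, and every other convergent or intermediate fraction in range is farther away.
Largest k: floor((65 - q_5)/q_6) = floor((65 - 40)/63) = 0.
Since k = 0, no intermediate fraction beyond p_6/q_6 has denominator <= 65, so the convergent 74/63 is the closest (its error is |464*63 - 74*395|/(395*63) = 2/24885).

74/63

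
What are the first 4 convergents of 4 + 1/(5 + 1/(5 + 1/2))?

Using the convergent recurrence p_i = a_i*p_{i-1} + p_{i-2}, q_i = a_i*q_{i-1} + q_{i-2} with p_{-2}=0, p_{-1}=1, q_{-2}=1, q_{-1}=0:
  i=0: a_0=4, p_0 = 4*1 + 0 = 4, q_0 = 4*0 + 1 = 1.
  i=1: a_1=5, p_1 = 5*4 + 1 = 21, q_1 = 5*1 + 0 = 5.
  i=2: a_2=5, p_2 = 5*21 + 4 = 109, q_2 = 5*5 + 1 = 26.
  i=3: a_3=2, p_3 = 2*109 + 21 = 239, q_3 = 2*26 + 5 = 57.

4/1, 21/5, 109/26, 239/57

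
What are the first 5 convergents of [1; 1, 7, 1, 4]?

Using the convergent recurrence p_i = a_i*p_{i-1} + p_{i-2}, q_i = a_i*q_{i-1} + q_{i-2} with p_{-2}=0, p_{-1}=1, q_{-2}=1, q_{-1}=0:
  i=0: a_0=1, p_0 = 1*1 + 0 = 1, q_0 = 1*0 + 1 = 1.
  i=1: a_1=1, p_1 = 1*1 + 1 = 2, q_1 = 1*1 + 0 = 1.
  i=2: a_2=7, p_2 = 7*2 + 1 = 15, q_2 = 7*1 + 1 = 8.
  i=3: a_3=1, p_3 = 1*15 + 2 = 17, q_3 = 1*8 + 1 = 9.
  i=4: a_4=4, p_4 = 4*17 + 15 = 83, q_4 = 4*9 + 8 = 44.

1/1, 2/1, 15/8, 17/9, 83/44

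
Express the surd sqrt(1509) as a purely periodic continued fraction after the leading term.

[38; (1, 5, 2, 18, 1, 24, 1, 18, 2, 5, 1, 76)]

Write x_i = (sqrt(1509) + m_i)/d_i with (m_0, d_0) = (0, 1). a_0 = floor(sqrt(1509)) = 38, since 38^2 = 1444 <= 1509 < 1521 = 39^2.
Iterate m_{i+1} = d_i*a_i - m_i, d_{i+1} = (1509 - m_{i+1}^2)/d_i, a_{i+1} = floor((a_0 + m_{i+1})/d_{i+1}):
  m_1 = 1*38 - 0 = 38, d_1 = (1509 - 38^2)/1 = 65/1 = 65, a_1 = floor((38 + 38)/65) = 1.
  m_2 = 65*1 - 38 = 27, d_2 = (1509 - 27^2)/65 = 780/65 = 12, a_2 = floor((38 + 27)/12) = 5.
  m_3 = 12*5 - 27 = 33, d_3 = (1509 - 33^2)/12 = 420/12 = 35, a_3 = floor((38 + 33)/35) = 2.
  m_4 = 35*2 - 33 = 37, d_4 = (1509 - 37^2)/35 = 140/35 = 4, a_4 = floor((38 + 37)/4) = 18.
  m_5 = 4*18 - 37 = 35, d_5 = (1509 - 35^2)/4 = 284/4 = 71, a_5 = floor((38 + 35)/71) = 1.
  m_6 = 71*1 - 35 = 36, d_6 = (1509 - 36^2)/71 = 213/71 = 3, a_6 = floor((38 + 36)/3) = 24.
  m_7 = 3*24 - 36 = 36, d_7 = (1509 - 36^2)/3 = 213/3 = 71, a_7 = floor((38 + 36)/71) = 1.
  m_8 = 71*1 - 36 = 35, d_8 = (1509 - 35^2)/71 = 284/71 = 4, a_8 = floor((38 + 35)/4) = 18.
  m_9 = 4*18 - 35 = 37, d_9 = (1509 - 37^2)/4 = 140/4 = 35, a_9 = floor((38 + 37)/35) = 2.
  m_10 = 35*2 - 37 = 33, d_10 = (1509 - 33^2)/35 = 420/35 = 12, a_10 = floor((38 + 33)/12) = 5.
  m_11 = 12*5 - 33 = 27, d_11 = (1509 - 27^2)/12 = 780/12 = 65, a_11 = floor((38 + 27)/65) = 1.
  m_12 = 65*1 - 27 = 38, d_12 = (1509 - 38^2)/65 = 65/65 = 1, a_12 = floor((38 + 38)/1) = 76.
  m_13 = 1*76 - 38 = 38, d_13 = (1509 - 38^2)/1 = 65/1 = 65: (m_13, d_13) = (m_1, d_1) = (38, 65), so from here the quotients repeat a_1, ..., a_12; the period length is 12.
Hence the expansion of sqrt(1509) is a_0 = 38 followed by the repeating block 1, 5, 2, 18, 1, 24, 1, 18, 2, 5, 1, 76 (period 12).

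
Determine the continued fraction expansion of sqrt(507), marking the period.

[22; (1, 1, 14, 1, 1, 44)]

Write x_i = (sqrt(507) + m_i)/d_i with (m_0, d_0) = (0, 1). a_0 = floor(sqrt(507)) = 22, since 22^2 = 484 <= 507 < 529 = 23^2.
Iterate m_{i+1} = d_i*a_i - m_i, d_{i+1} = (507 - m_{i+1}^2)/d_i, a_{i+1} = floor((a_0 + m_{i+1})/d_{i+1}):
  m_1 = 1*22 - 0 = 22, d_1 = (507 - 22^2)/1 = 23/1 = 23, a_1 = floor((22 + 22)/23) = 1.
  m_2 = 23*1 - 22 = 1, d_2 = (507 - 1^2)/23 = 506/23 = 22, a_2 = floor((22 + 1)/22) = 1.
  m_3 = 22*1 - 1 = 21, d_3 = (507 - 21^2)/22 = 66/22 = 3, a_3 = floor((22 + 21)/3) = 14.
  m_4 = 3*14 - 21 = 21, d_4 = (507 - 21^2)/3 = 66/3 = 22, a_4 = floor((22 + 21)/22) = 1.
  m_5 = 22*1 - 21 = 1, d_5 = (507 - 1^2)/22 = 506/22 = 23, a_5 = floor((22 + 1)/23) = 1.
  m_6 = 23*1 - 1 = 22, d_6 = (507 - 22^2)/23 = 23/23 = 1, a_6 = floor((22 + 22)/1) = 44.
  m_7 = 1*44 - 22 = 22, d_7 = (507 - 22^2)/1 = 23/1 = 23: (m_7, d_7) = (m_1, d_1) = (22, 23), so from here the quotients repeat a_1, ..., a_6; the period length is 6.
Hence the expansion of sqrt(507) is a_0 = 22 followed by the repeating block 1, 1, 14, 1, 1, 44 (period 6).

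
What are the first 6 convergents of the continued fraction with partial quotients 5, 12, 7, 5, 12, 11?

5/1, 61/12, 432/85, 2221/437, 27084/5329, 300145/59056

Using the convergent recurrence p_i = a_i*p_{i-1} + p_{i-2}, q_i = a_i*q_{i-1} + q_{i-2} with p_{-2}=0, p_{-1}=1, q_{-2}=1, q_{-1}=0:
  i=0: a_0=5, p_0 = 5*1 + 0 = 5, q_0 = 5*0 + 1 = 1.
  i=1: a_1=12, p_1 = 12*5 + 1 = 61, q_1 = 12*1 + 0 = 12.
  i=2: a_2=7, p_2 = 7*61 + 5 = 432, q_2 = 7*12 + 1 = 85.
  i=3: a_3=5, p_3 = 5*432 + 61 = 2221, q_3 = 5*85 + 12 = 437.
  i=4: a_4=12, p_4 = 12*2221 + 432 = 27084, q_4 = 12*437 + 85 = 5329.
  i=5: a_5=11, p_5 = 11*27084 + 2221 = 300145, q_5 = 11*5329 + 437 = 59056.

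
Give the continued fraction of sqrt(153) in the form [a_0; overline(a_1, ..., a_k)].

Write x_i = (sqrt(153) + m_i)/d_i with (m_0, d_0) = (0, 1). a_0 = floor(sqrt(153)) = 12, since 12^2 = 144 <= 153 < 169 = 13^2.
Iterate m_{i+1} = d_i*a_i - m_i, d_{i+1} = (153 - m_{i+1}^2)/d_i, a_{i+1} = floor((a_0 + m_{i+1})/d_{i+1}):
  m_1 = 1*12 - 0 = 12, d_1 = (153 - 12^2)/1 = 9/1 = 9, a_1 = floor((12 + 12)/9) = 2.
  m_2 = 9*2 - 12 = 6, d_2 = (153 - 6^2)/9 = 117/9 = 13, a_2 = floor((12 + 6)/13) = 1.
  m_3 = 13*1 - 6 = 7, d_3 = (153 - 7^2)/13 = 104/13 = 8, a_3 = floor((12 + 7)/8) = 2.
  m_4 = 8*2 - 7 = 9, d_4 = (153 - 9^2)/8 = 72/8 = 9, a_4 = floor((12 + 9)/9) = 2.
  m_5 = 9*2 - 9 = 9, d_5 = (153 - 9^2)/9 = 72/9 = 8, a_5 = floor((12 + 9)/8) = 2.
  m_6 = 8*2 - 9 = 7, d_6 = (153 - 7^2)/8 = 104/8 = 13, a_6 = floor((12 + 7)/13) = 1.
  m_7 = 13*1 - 7 = 6, d_7 = (153 - 6^2)/13 = 117/13 = 9, a_7 = floor((12 + 6)/9) = 2.
  m_8 = 9*2 - 6 = 12, d_8 = (153 - 12^2)/9 = 9/9 = 1, a_8 = floor((12 + 12)/1) = 24.
  m_9 = 1*24 - 12 = 12, d_9 = (153 - 12^2)/1 = 9/1 = 9: (m_9, d_9) = (m_1, d_1) = (12, 9), so from here the quotients repeat a_1, ..., a_8; the period length is 8.
Hence the expansion of sqrt(153) is a_0 = 12 followed by the repeating block 2, 1, 2, 2, 2, 1, 2, 24 (period 8).

[12; overline(2, 1, 2, 2, 2, 1, 2, 24)]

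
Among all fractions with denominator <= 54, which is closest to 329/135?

Expand x = 329/135 as a continued fraction with the Euclidean algorithm:
  329 = 2*135 + 59, so a_0 = 2.
  135 = 2*59 + 17, so a_1 = 2.
  59 = 3*17 + 8, so a_2 = 3.
  17 = 2*8 + 1, so a_3 = 2.
  8 = 8*1 + 0, so a_4 = 8.
so x = [2; 2, 3, 2, 8].
Convergents (p_i = a_i*p_{i-1} + p_{i-2}, q_i = a_i*q_{i-1} + q_{i-2} with p_{-2}=0, p_{-1}=1, q_{-2}=1, q_{-1}=0), until the denominator exceeds 54:
  i=0: a_0=2, p_0 = 2*1 + 0 = 2, q_0 = 2*0 + 1 = 1.
  i=1: a_1=2, p_1 = 2*2 + 1 = 5, q_1 = 2*1 + 0 = 2.
  i=2: a_2=3, p_2 = 3*5 + 2 = 17, q_2 = 3*2 + 1 = 7.
  i=3: a_3=2, p_3 = 2*17 + 5 = 39, q_3 = 2*7 + 2 = 16.
  i=4: a_4=8, p_4 = 8*39 + 17 = 329, q_4 = 8*16 + 7 = 135.
q_4 = 135 > 54, so the last convergent with denominator <= 54 is p_3/q_3 = 39/16.
The closest fraction with denominator <= 54 is either p_3/q_3 or the intermediate fraction (k*p_3 + p_2)/(k*q_3 + q_2) with the largest k >= 1 whose denominator stays <= 54; these approach x as k grows, and every other convergent or intermediate fraction in range is farther away.
Largest k: floor((54 - q_2)/q_3) = floor((54 - 7)/16) = 2.
That gives (2*39 + 17)/(2*16 + 7) = 95/39.
Compare the errors: |x - 39/16| = |329*16 - 39*135|/(135*16) = 1/2160, and |x - 95/39| = |329*39 - 95*135|/(135*39) = 6/5265.
Cross-multiplying, 1*5265 = 5265 < 12960 = 6*2160, so 1/2160 is smaller: the convergent 39/16 is closer to x than 95/39.

39/16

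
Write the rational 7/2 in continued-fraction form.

Run the Euclidean algorithm on 7 and 2; the successive quotients are the partial quotients a_0, a_1, ... (each step inverts the fractional part left over by the previous one):
  7 = 3*2 + 1, so a_0 = 3.
  2 = 2*1 + 0, so a_1 = 2.
The remainder reaches 0 after 2 divisions, so the expansion has 2 partial quotients, read off in order.

[3; 2]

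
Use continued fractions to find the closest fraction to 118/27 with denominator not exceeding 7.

Expand x = 118/27 as a continued fraction with the Euclidean algorithm:
  118 = 4*27 + 10, so a_0 = 4.
  27 = 2*10 + 7, so a_1 = 2.
  10 = 1*7 + 3, so a_2 = 1.
  7 = 2*3 + 1, so a_3 = 2.
  3 = 3*1 + 0, so a_4 = 3.
so x = [4; 2, 1, 2, 3].
Convergents (p_i = a_i*p_{i-1} + p_{i-2}, q_i = a_i*q_{i-1} + q_{i-2} with p_{-2}=0, p_{-1}=1, q_{-2}=1, q_{-1}=0), until the denominator exceeds 7:
  i=0: a_0=4, p_0 = 4*1 + 0 = 4, q_0 = 4*0 + 1 = 1.
  i=1: a_1=2, p_1 = 2*4 + 1 = 9, q_1 = 2*1 + 0 = 2.
  i=2: a_2=1, p_2 = 1*9 + 4 = 13, q_2 = 1*2 + 1 = 3.
  i=3: a_3=2, p_3 = 2*13 + 9 = 35, q_3 = 2*3 + 2 = 8.
q_3 = 8 > 7, so the last convergent with denominator <= 7 is p_2/q_2 = 13/3.
The closest fraction with denominator <= 7 is either p_2/q_2 or the intermediate fraction (k*p_2 + p_1)/(k*q_2 + q_1) with the largest k >= 1 whose denominator stays <= 7; these approach x as k grows, and every other convergent or intermediate fraction in range is farther away.
Largest k: floor((7 - q_1)/q_2) = floor((7 - 2)/3) = 1.
That gives (1*13 + 9)/(1*3 + 2) = 22/5.
Compare the errors: |x - 13/3| = |118*3 - 13*27|/(27*3) = 3/81, and |x - 22/5| = |118*5 - 22*27|/(27*5) = 4/135.
Cross-multiplying, 4*81 = 324 < 405 = 3*135, so 4/135 is smaller: the intermediate fraction 22/5 is closer to x than 13/3.

22/5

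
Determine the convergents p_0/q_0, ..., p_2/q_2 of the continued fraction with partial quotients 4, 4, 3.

Using the convergent recurrence p_i = a_i*p_{i-1} + p_{i-2}, q_i = a_i*q_{i-1} + q_{i-2} with p_{-2}=0, p_{-1}=1, q_{-2}=1, q_{-1}=0:
  i=0: a_0=4, p_0 = 4*1 + 0 = 4, q_0 = 4*0 + 1 = 1.
  i=1: a_1=4, p_1 = 4*4 + 1 = 17, q_1 = 4*1 + 0 = 4.
  i=2: a_2=3, p_2 = 3*17 + 4 = 55, q_2 = 3*4 + 1 = 13.

4/1, 17/4, 55/13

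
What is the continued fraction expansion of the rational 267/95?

Run the Euclidean algorithm on 267 and 95; the successive quotients are the partial quotients a_0, a_1, ... (each step inverts the fractional part left over by the previous one):
  267 = 2*95 + 77, so a_0 = 2.
  95 = 1*77 + 18, so a_1 = 1.
  77 = 4*18 + 5, so a_2 = 4.
  18 = 3*5 + 3, so a_3 = 3.
  5 = 1*3 + 2, so a_4 = 1.
  3 = 1*2 + 1, so a_5 = 1.
  2 = 2*1 + 0, so a_6 = 2.
The remainder reaches 0 after 7 divisions, so the expansion has 7 partial quotients, read off in order.

[2; 1, 4, 3, 1, 1, 2]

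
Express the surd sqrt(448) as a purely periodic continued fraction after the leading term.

Write x_i = (sqrt(448) + m_i)/d_i with (m_0, d_0) = (0, 1). a_0 = floor(sqrt(448)) = 21, since 21^2 = 441 <= 448 < 484 = 22^2.
Iterate m_{i+1} = d_i*a_i - m_i, d_{i+1} = (448 - m_{i+1}^2)/d_i, a_{i+1} = floor((a_0 + m_{i+1})/d_{i+1}):
  m_1 = 1*21 - 0 = 21, d_1 = (448 - 21^2)/1 = 7/1 = 7, a_1 = floor((21 + 21)/7) = 6.
  m_2 = 7*6 - 21 = 21, d_2 = (448 - 21^2)/7 = 7/7 = 1, a_2 = floor((21 + 21)/1) = 42.
  m_3 = 1*42 - 21 = 21, d_3 = (448 - 21^2)/1 = 7/1 = 7: (m_3, d_3) = (m_1, d_1) = (21, 7), so from here the quotients repeat a_1, a_2; the period length is 2.
Hence the expansion of sqrt(448) is a_0 = 21 followed by the repeating block 6, 42 (period 2).

[21; (6, 42)]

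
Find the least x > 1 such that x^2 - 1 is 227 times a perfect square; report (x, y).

First expand sqrt(227) as a continued fraction. With x_i = (sqrt(227) + m_i)/d_i and (m_0, d_0) = (0, 1): a_0 = floor(sqrt(227)) = 15, since 15^2 = 225 <= 227 < 256 = 16^2.
Iterate m_{i+1} = d_i*a_i - m_i, d_{i+1} = (227 - m_{i+1}^2)/d_i, a_{i+1} = floor((a_0 + m_{i+1})/d_{i+1}):
  m_1 = 1*15 - 0 = 15, d_1 = (227 - 15^2)/1 = 2/1 = 2, a_1 = floor((15 + 15)/2) = 15.
  m_2 = 2*15 - 15 = 15, d_2 = (227 - 15^2)/2 = 2/2 = 1, a_2 = floor((15 + 15)/1) = 30.
  m_3 = 1*30 - 15 = 15, d_3 = (227 - 15^2)/1 = 2/1 = 2: (m_3, d_3) = (m_1, d_1) = (15, 2), so from here the quotients repeat a_1, a_2; the period length is 2.
So sqrt(227) = [15; (15, 30)] with period length k = 2.
k is even, so the fundamental solution of x^2 - 227y^2 = 1 is (p_{k-1}, q_{k-1}) = (p_1, q_1); compute convergents through index 1.
Convergents (p_i = a_i*p_{i-1} + p_{i-2}, q_i = a_i*q_{i-1} + q_{i-2} with p_{-2}=0, p_{-1}=1, q_{-2}=1, q_{-1}=0):
  i=0: a_0=15, p_0 = 15*1 + 0 = 15, q_0 = 15*0 + 1 = 1.
  i=1: a_1=15, p_1 = 15*15 + 1 = 226, q_1 = 15*1 + 0 = 15.
Check: 226^2 - 227*15^2 = 51076 - 51075 = 1, so (x, y) = (226, 15) solves the equation, and by the theorem it is the least positive solution.

(x, y) = (226, 15)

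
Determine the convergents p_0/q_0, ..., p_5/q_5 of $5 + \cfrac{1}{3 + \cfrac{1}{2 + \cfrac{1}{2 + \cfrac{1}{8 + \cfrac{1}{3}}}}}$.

Using the convergent recurrence p_i = a_i*p_{i-1} + p_{i-2}, q_i = a_i*q_{i-1} + q_{i-2} with p_{-2}=0, p_{-1}=1, q_{-2}=1, q_{-1}=0:
  i=0: a_0=5, p_0 = 5*1 + 0 = 5, q_0 = 5*0 + 1 = 1.
  i=1: a_1=3, p_1 = 3*5 + 1 = 16, q_1 = 3*1 + 0 = 3.
  i=2: a_2=2, p_2 = 2*16 + 5 = 37, q_2 = 2*3 + 1 = 7.
  i=3: a_3=2, p_3 = 2*37 + 16 = 90, q_3 = 2*7 + 3 = 17.
  i=4: a_4=8, p_4 = 8*90 + 37 = 757, q_4 = 8*17 + 7 = 143.
  i=5: a_5=3, p_5 = 3*757 + 90 = 2361, q_5 = 3*143 + 17 = 446.

5/1, 16/3, 37/7, 90/17, 757/143, 2361/446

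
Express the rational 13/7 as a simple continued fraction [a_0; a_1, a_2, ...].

[1; 1, 6]

Run the Euclidean algorithm on 13 and 7; the successive quotients are the partial quotients a_0, a_1, ... (each step inverts the fractional part left over by the previous one):
  13 = 1*7 + 6, so a_0 = 1.
  7 = 1*6 + 1, so a_1 = 1.
  6 = 6*1 + 0, so a_2 = 6.
The remainder reaches 0 after 3 divisions, so the expansion has 3 partial quotients, read off in order.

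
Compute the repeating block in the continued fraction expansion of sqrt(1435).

Write x_i = (sqrt(1435) + m_i)/d_i with (m_0, d_0) = (0, 1). a_0 = floor(sqrt(1435)) = 37, since 37^2 = 1369 <= 1435 < 1444 = 38^2.
Iterate m_{i+1} = d_i*a_i - m_i, d_{i+1} = (1435 - m_{i+1}^2)/d_i, a_{i+1} = floor((a_0 + m_{i+1})/d_{i+1}):
  m_1 = 1*37 - 0 = 37, d_1 = (1435 - 37^2)/1 = 66/1 = 66, a_1 = floor((37 + 37)/66) = 1.
  m_2 = 66*1 - 37 = 29, d_2 = (1435 - 29^2)/66 = 594/66 = 9, a_2 = floor((37 + 29)/9) = 7.
  m_3 = 9*7 - 29 = 34, d_3 = (1435 - 34^2)/9 = 279/9 = 31, a_3 = floor((37 + 34)/31) = 2.
  m_4 = 31*2 - 34 = 28, d_4 = (1435 - 28^2)/31 = 651/31 = 21, a_4 = floor((37 + 28)/21) = 3.
  m_5 = 21*3 - 28 = 35, d_5 = (1435 - 35^2)/21 = 210/21 = 10, a_5 = floor((37 + 35)/10) = 7.
  m_6 = 10*7 - 35 = 35, d_6 = (1435 - 35^2)/10 = 210/10 = 21, a_6 = floor((37 + 35)/21) = 3.
  m_7 = 21*3 - 35 = 28, d_7 = (1435 - 28^2)/21 = 651/21 = 31, a_7 = floor((37 + 28)/31) = 2.
  m_8 = 31*2 - 28 = 34, d_8 = (1435 - 34^2)/31 = 279/31 = 9, a_8 = floor((37 + 34)/9) = 7.
  m_9 = 9*7 - 34 = 29, d_9 = (1435 - 29^2)/9 = 594/9 = 66, a_9 = floor((37 + 29)/66) = 1.
  m_10 = 66*1 - 29 = 37, d_10 = (1435 - 37^2)/66 = 66/66 = 1, a_10 = floor((37 + 37)/1) = 74.
  m_11 = 1*74 - 37 = 37, d_11 = (1435 - 37^2)/1 = 66/1 = 66: (m_11, d_11) = (m_1, d_1) = (37, 66), so from here the quotients repeat a_1, ..., a_10; the period length is 10.
Hence the expansion of sqrt(1435) is a_0 = 37 followed by the repeating block 1, 7, 2, 3, 7, 3, 2, 7, 1, 74 (period 10).

[37; (1, 7, 2, 3, 7, 3, 2, 7, 1, 74)]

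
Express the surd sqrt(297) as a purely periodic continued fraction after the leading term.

Write x_i = (sqrt(297) + m_i)/d_i with (m_0, d_0) = (0, 1). a_0 = floor(sqrt(297)) = 17, since 17^2 = 289 <= 297 < 324 = 18^2.
Iterate m_{i+1} = d_i*a_i - m_i, d_{i+1} = (297 - m_{i+1}^2)/d_i, a_{i+1} = floor((a_0 + m_{i+1})/d_{i+1}):
  m_1 = 1*17 - 0 = 17, d_1 = (297 - 17^2)/1 = 8/1 = 8, a_1 = floor((17 + 17)/8) = 4.
  m_2 = 8*4 - 17 = 15, d_2 = (297 - 15^2)/8 = 72/8 = 9, a_2 = floor((17 + 15)/9) = 3.
  m_3 = 9*3 - 15 = 12, d_3 = (297 - 12^2)/9 = 153/9 = 17, a_3 = floor((17 + 12)/17) = 1.
  m_4 = 17*1 - 12 = 5, d_4 = (297 - 5^2)/17 = 272/17 = 16, a_4 = floor((17 + 5)/16) = 1.
  m_5 = 16*1 - 5 = 11, d_5 = (297 - 11^2)/16 = 176/16 = 11, a_5 = floor((17 + 11)/11) = 2.
  m_6 = 11*2 - 11 = 11, d_6 = (297 - 11^2)/11 = 176/11 = 16, a_6 = floor((17 + 11)/16) = 1.
  m_7 = 16*1 - 11 = 5, d_7 = (297 - 5^2)/16 = 272/16 = 17, a_7 = floor((17 + 5)/17) = 1.
  m_8 = 17*1 - 5 = 12, d_8 = (297 - 12^2)/17 = 153/17 = 9, a_8 = floor((17 + 12)/9) = 3.
  m_9 = 9*3 - 12 = 15, d_9 = (297 - 15^2)/9 = 72/9 = 8, a_9 = floor((17 + 15)/8) = 4.
  m_10 = 8*4 - 15 = 17, d_10 = (297 - 17^2)/8 = 8/8 = 1, a_10 = floor((17 + 17)/1) = 34.
  m_11 = 1*34 - 17 = 17, d_11 = (297 - 17^2)/1 = 8/1 = 8: (m_11, d_11) = (m_1, d_1) = (17, 8), so from here the quotients repeat a_1, ..., a_10; the period length is 10.
Hence the expansion of sqrt(297) is a_0 = 17 followed by the repeating block 4, 3, 1, 1, 2, 1, 1, 3, 4, 34 (period 10).

[17; (4, 3, 1, 1, 2, 1, 1, 3, 4, 34)]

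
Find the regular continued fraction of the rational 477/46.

Run the Euclidean algorithm on 477 and 46; the successive quotients are the partial quotients a_0, a_1, ... (each step inverts the fractional part left over by the previous one):
  477 = 10*46 + 17, so a_0 = 10.
  46 = 2*17 + 12, so a_1 = 2.
  17 = 1*12 + 5, so a_2 = 1.
  12 = 2*5 + 2, so a_3 = 2.
  5 = 2*2 + 1, so a_4 = 2.
  2 = 2*1 + 0, so a_5 = 2.
The remainder reaches 0 after 6 divisions, so the expansion has 6 partial quotients, read off in order.

[10; 2, 1, 2, 2, 2]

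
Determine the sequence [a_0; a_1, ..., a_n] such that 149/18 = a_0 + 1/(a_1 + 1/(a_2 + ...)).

[8; 3, 1, 1, 2]

Run the Euclidean algorithm on 149 and 18; the successive quotients are the partial quotients a_0, a_1, ... (each step inverts the fractional part left over by the previous one):
  149 = 8*18 + 5, so a_0 = 8.
  18 = 3*5 + 3, so a_1 = 3.
  5 = 1*3 + 2, so a_2 = 1.
  3 = 1*2 + 1, so a_3 = 1.
  2 = 2*1 + 0, so a_4 = 2.
The remainder reaches 0 after 5 divisions, so the expansion has 5 partial quotients, read off in order.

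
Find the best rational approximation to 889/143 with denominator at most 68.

373/60

Expand x = 889/143 as a continued fraction with the Euclidean algorithm:
  889 = 6*143 + 31, so a_0 = 6.
  143 = 4*31 + 19, so a_1 = 4.
  31 = 1*19 + 12, so a_2 = 1.
  19 = 1*12 + 7, so a_3 = 1.
  12 = 1*7 + 5, so a_4 = 1.
  7 = 1*5 + 2, so a_5 = 1.
  5 = 2*2 + 1, so a_6 = 2.
  2 = 2*1 + 0, so a_7 = 2.
so x = [6; 4, 1, 1, 1, 1, 2, 2].
Convergents (p_i = a_i*p_{i-1} + p_{i-2}, q_i = a_i*q_{i-1} + q_{i-2} with p_{-2}=0, p_{-1}=1, q_{-2}=1, q_{-1}=0), until the denominator exceeds 68:
  i=0: a_0=6, p_0 = 6*1 + 0 = 6, q_0 = 6*0 + 1 = 1.
  i=1: a_1=4, p_1 = 4*6 + 1 = 25, q_1 = 4*1 + 0 = 4.
  i=2: a_2=1, p_2 = 1*25 + 6 = 31, q_2 = 1*4 + 1 = 5.
  i=3: a_3=1, p_3 = 1*31 + 25 = 56, q_3 = 1*5 + 4 = 9.
  i=4: a_4=1, p_4 = 1*56 + 31 = 87, q_4 = 1*9 + 5 = 14.
  i=5: a_5=1, p_5 = 1*87 + 56 = 143, q_5 = 1*14 + 9 = 23.
  i=6: a_6=2, p_6 = 2*143 + 87 = 373, q_6 = 2*23 + 14 = 60.
  i=7: a_7=2, p_7 = 2*373 + 143 = 889, q_7 = 2*60 + 23 = 143.
q_7 = 143 > 68, so the last convergent with denominator <= 68 is p_6/q_6 = 373/60.
The closest fraction with denominator <= 68 is either p_6/q_6 or the intermediate fraction (k*p_6 + p_5)/(k*q_6 + q_5) with the largest k >= 1 whose denominator stays <= 68; these approach x as k grows, and every other convergent or intermediate fraction in range is farther away.
Largest k: floor((68 - q_5)/q_6) = floor((68 - 23)/60) = 0.
Since k = 0, no intermediate fraction beyond p_6/q_6 has denominator <= 68, so the convergent 373/60 is the closest (its error is |889*60 - 373*143|/(143*60) = 1/8580).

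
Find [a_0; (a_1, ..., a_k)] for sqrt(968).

[31; (8, 1, 6, 1, 8, 62)]

Write x_i = (sqrt(968) + m_i)/d_i with (m_0, d_0) = (0, 1). a_0 = floor(sqrt(968)) = 31, since 31^2 = 961 <= 968 < 1024 = 32^2.
Iterate m_{i+1} = d_i*a_i - m_i, d_{i+1} = (968 - m_{i+1}^2)/d_i, a_{i+1} = floor((a_0 + m_{i+1})/d_{i+1}):
  m_1 = 1*31 - 0 = 31, d_1 = (968 - 31^2)/1 = 7/1 = 7, a_1 = floor((31 + 31)/7) = 8.
  m_2 = 7*8 - 31 = 25, d_2 = (968 - 25^2)/7 = 343/7 = 49, a_2 = floor((31 + 25)/49) = 1.
  m_3 = 49*1 - 25 = 24, d_3 = (968 - 24^2)/49 = 392/49 = 8, a_3 = floor((31 + 24)/8) = 6.
  m_4 = 8*6 - 24 = 24, d_4 = (968 - 24^2)/8 = 392/8 = 49, a_4 = floor((31 + 24)/49) = 1.
  m_5 = 49*1 - 24 = 25, d_5 = (968 - 25^2)/49 = 343/49 = 7, a_5 = floor((31 + 25)/7) = 8.
  m_6 = 7*8 - 25 = 31, d_6 = (968 - 31^2)/7 = 7/7 = 1, a_6 = floor((31 + 31)/1) = 62.
  m_7 = 1*62 - 31 = 31, d_7 = (968 - 31^2)/1 = 7/1 = 7: (m_7, d_7) = (m_1, d_1) = (31, 7), so from here the quotients repeat a_1, ..., a_6; the period length is 6.
Hence the expansion of sqrt(968) is a_0 = 31 followed by the repeating block 8, 1, 6, 1, 8, 62 (period 6).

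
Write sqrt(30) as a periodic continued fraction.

[5; (2, 10)]

Write x_i = (sqrt(30) + m_i)/d_i with (m_0, d_0) = (0, 1). a_0 = floor(sqrt(30)) = 5, since 5^2 = 25 <= 30 < 36 = 6^2.
Iterate m_{i+1} = d_i*a_i - m_i, d_{i+1} = (30 - m_{i+1}^2)/d_i, a_{i+1} = floor((a_0 + m_{i+1})/d_{i+1}):
  m_1 = 1*5 - 0 = 5, d_1 = (30 - 5^2)/1 = 5/1 = 5, a_1 = floor((5 + 5)/5) = 2.
  m_2 = 5*2 - 5 = 5, d_2 = (30 - 5^2)/5 = 5/5 = 1, a_2 = floor((5 + 5)/1) = 10.
  m_3 = 1*10 - 5 = 5, d_3 = (30 - 5^2)/1 = 5/1 = 5: (m_3, d_3) = (m_1, d_1) = (5, 5), so from here the quotients repeat a_1, a_2; the period length is 2.
Hence the expansion of sqrt(30) is a_0 = 5 followed by the repeating block 2, 10 (period 2).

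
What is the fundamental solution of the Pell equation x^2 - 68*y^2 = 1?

First expand sqrt(68) as a continued fraction. With x_i = (sqrt(68) + m_i)/d_i and (m_0, d_0) = (0, 1): a_0 = floor(sqrt(68)) = 8, since 8^2 = 64 <= 68 < 81 = 9^2.
Iterate m_{i+1} = d_i*a_i - m_i, d_{i+1} = (68 - m_{i+1}^2)/d_i, a_{i+1} = floor((a_0 + m_{i+1})/d_{i+1}):
  m_1 = 1*8 - 0 = 8, d_1 = (68 - 8^2)/1 = 4/1 = 4, a_1 = floor((8 + 8)/4) = 4.
  m_2 = 4*4 - 8 = 8, d_2 = (68 - 8^2)/4 = 4/4 = 1, a_2 = floor((8 + 8)/1) = 16.
  m_3 = 1*16 - 8 = 8, d_3 = (68 - 8^2)/1 = 4/1 = 4: (m_3, d_3) = (m_1, d_1) = (8, 4), so from here the quotients repeat a_1, a_2; the period length is 2.
So sqrt(68) = [8; (4, 16)] with period length k = 2.
k is even, so the fundamental solution of x^2 - 68y^2 = 1 is (p_{k-1}, q_{k-1}) = (p_1, q_1); compute convergents through index 1.
Convergents (p_i = a_i*p_{i-1} + p_{i-2}, q_i = a_i*q_{i-1} + q_{i-2} with p_{-2}=0, p_{-1}=1, q_{-2}=1, q_{-1}=0):
  i=0: a_0=8, p_0 = 8*1 + 0 = 8, q_0 = 8*0 + 1 = 1.
  i=1: a_1=4, p_1 = 4*8 + 1 = 33, q_1 = 4*1 + 0 = 4.
Check: 33^2 - 68*4^2 = 1089 - 1088 = 1, so (x, y) = (33, 4) solves the equation, and by the theorem it is the least positive solution.

(x, y) = (33, 4)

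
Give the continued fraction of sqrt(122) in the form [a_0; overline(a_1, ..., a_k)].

[11; overline(22)]

Write x_i = (sqrt(122) + m_i)/d_i with (m_0, d_0) = (0, 1). a_0 = floor(sqrt(122)) = 11, since 11^2 = 121 <= 122 < 144 = 12^2.
Iterate m_{i+1} = d_i*a_i - m_i, d_{i+1} = (122 - m_{i+1}^2)/d_i, a_{i+1} = floor((a_0 + m_{i+1})/d_{i+1}):
  m_1 = 1*11 - 0 = 11, d_1 = (122 - 11^2)/1 = 1/1 = 1, a_1 = floor((11 + 11)/1) = 22.
  m_2 = 1*22 - 11 = 11, d_2 = (122 - 11^2)/1 = 1/1 = 1: (m_2, d_2) = (m_1, d_1) = (11, 1), so from here the quotient a_1 repeats; the period length is 1.
Hence the expansion of sqrt(122) is a_0 = 11 followed by the repeating block 22 (period 1).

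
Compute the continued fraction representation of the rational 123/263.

Run the Euclidean algorithm on 123 and 263; the successive quotients are the partial quotients a_0, a_1, ... (each step inverts the fractional part left over by the previous one):
  123 = 0*263 + 123, so a_0 = 0.
  263 = 2*123 + 17, so a_1 = 2.
  123 = 7*17 + 4, so a_2 = 7.
  17 = 4*4 + 1, so a_3 = 4.
  4 = 4*1 + 0, so a_4 = 4.
The remainder reaches 0 after 5 divisions, so the expansion has 5 partial quotients, read off in order.

[0; 2, 7, 4, 4]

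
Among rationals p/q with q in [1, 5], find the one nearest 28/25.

Expand x = 28/25 as a continued fraction with the Euclidean algorithm:
  28 = 1*25 + 3, so a_0 = 1.
  25 = 8*3 + 1, so a_1 = 8.
  3 = 3*1 + 0, so a_2 = 3.
so x = [1; 8, 3].
Convergents (p_i = a_i*p_{i-1} + p_{i-2}, q_i = a_i*q_{i-1} + q_{i-2} with p_{-2}=0, p_{-1}=1, q_{-2}=1, q_{-1}=0), until the denominator exceeds 5:
  i=0: a_0=1, p_0 = 1*1 + 0 = 1, q_0 = 1*0 + 1 = 1.
  i=1: a_1=8, p_1 = 8*1 + 1 = 9, q_1 = 8*1 + 0 = 8.
q_1 = 8 > 5, so the last convergent with denominator <= 5 is p_0/q_0 = 1/1.
The closest fraction with denominator <= 5 is either p_0/q_0 or the intermediate fraction (k*p_0 + p_{-1})/(k*q_0 + q_{-1}) with the largest k >= 1 whose denominator stays <= 5; these approach x as k grows, and every other convergent or intermediate fraction in range is farther away.
Largest k: floor((5 - q_{-1})/q_0) = floor((5 - 0)/1) = 5 (using the seeds p_{-1} = 1, q_{-1} = 0).
That gives (5*1 + 1)/(5*1 + 0) = 6/5.
Compare the errors: |x - 1/1| = |28*1 - 1*25|/(25*1) = 3/25, and |x - 6/5| = |28*5 - 6*25|/(25*5) = 10/125.
Cross-multiplying, 10*25 = 250 < 375 = 3*125, so 10/125 is smaller: the intermediate fraction 6/5 is closer to x than 1/1.

6/5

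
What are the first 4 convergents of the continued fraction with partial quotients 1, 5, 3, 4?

Using the convergent recurrence p_i = a_i*p_{i-1} + p_{i-2}, q_i = a_i*q_{i-1} + q_{i-2} with p_{-2}=0, p_{-1}=1, q_{-2}=1, q_{-1}=0:
  i=0: a_0=1, p_0 = 1*1 + 0 = 1, q_0 = 1*0 + 1 = 1.
  i=1: a_1=5, p_1 = 5*1 + 1 = 6, q_1 = 5*1 + 0 = 5.
  i=2: a_2=3, p_2 = 3*6 + 1 = 19, q_2 = 3*5 + 1 = 16.
  i=3: a_3=4, p_3 = 4*19 + 6 = 82, q_3 = 4*16 + 5 = 69.

1/1, 6/5, 19/16, 82/69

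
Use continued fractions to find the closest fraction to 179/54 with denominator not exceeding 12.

33/10

Expand x = 179/54 as a continued fraction with the Euclidean algorithm:
  179 = 3*54 + 17, so a_0 = 3.
  54 = 3*17 + 3, so a_1 = 3.
  17 = 5*3 + 2, so a_2 = 5.
  3 = 1*2 + 1, so a_3 = 1.
  2 = 2*1 + 0, so a_4 = 2.
so x = [3; 3, 5, 1, 2].
Convergents (p_i = a_i*p_{i-1} + p_{i-2}, q_i = a_i*q_{i-1} + q_{i-2} with p_{-2}=0, p_{-1}=1, q_{-2}=1, q_{-1}=0), until the denominator exceeds 12:
  i=0: a_0=3, p_0 = 3*1 + 0 = 3, q_0 = 3*0 + 1 = 1.
  i=1: a_1=3, p_1 = 3*3 + 1 = 10, q_1 = 3*1 + 0 = 3.
  i=2: a_2=5, p_2 = 5*10 + 3 = 53, q_2 = 5*3 + 1 = 16.
q_2 = 16 > 12, so the last convergent with denominator <= 12 is p_1/q_1 = 10/3.
The closest fraction with denominator <= 12 is either p_1/q_1 or the intermediate fraction (k*p_1 + p_0)/(k*q_1 + q_0) with the largest k >= 1 whose denominator stays <= 12; these approach x as k grows, and every other convergent or intermediate fraction in range is farther away.
Largest k: floor((12 - q_0)/q_1) = floor((12 - 1)/3) = 3.
That gives (3*10 + 3)/(3*3 + 1) = 33/10.
Compare the errors: |x - 10/3| = |179*3 - 10*54|/(54*3) = 3/162, and |x - 33/10| = |179*10 - 33*54|/(54*10) = 8/540.
Cross-multiplying, 8*162 = 1296 < 1620 = 3*540, so 8/540 is smaller: the intermediate fraction 33/10 is closer to x than 10/3.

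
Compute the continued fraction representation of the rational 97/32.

[3; 32]

Run the Euclidean algorithm on 97 and 32; the successive quotients are the partial quotients a_0, a_1, ... (each step inverts the fractional part left over by the previous one):
  97 = 3*32 + 1, so a_0 = 3.
  32 = 32*1 + 0, so a_1 = 32.
The remainder reaches 0 after 2 divisions, so the expansion has 2 partial quotients, read off in order.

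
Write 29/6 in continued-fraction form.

[4; 1, 5]

Run the Euclidean algorithm on 29 and 6; the successive quotients are the partial quotients a_0, a_1, ... (each step inverts the fractional part left over by the previous one):
  29 = 4*6 + 5, so a_0 = 4.
  6 = 1*5 + 1, so a_1 = 1.
  5 = 5*1 + 0, so a_2 = 5.
The remainder reaches 0 after 3 divisions, so the expansion has 3 partial quotients, read off in order.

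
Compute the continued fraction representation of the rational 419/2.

[209; 2]

Run the Euclidean algorithm on 419 and 2; the successive quotients are the partial quotients a_0, a_1, ... (each step inverts the fractional part left over by the previous one):
  419 = 209*2 + 1, so a_0 = 209.
  2 = 2*1 + 0, so a_1 = 2.
The remainder reaches 0 after 2 divisions, so the expansion has 2 partial quotients, read off in order.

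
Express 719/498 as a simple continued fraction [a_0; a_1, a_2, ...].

Run the Euclidean algorithm on 719 and 498; the successive quotients are the partial quotients a_0, a_1, ... (each step inverts the fractional part left over by the previous one):
  719 = 1*498 + 221, so a_0 = 1.
  498 = 2*221 + 56, so a_1 = 2.
  221 = 3*56 + 53, so a_2 = 3.
  56 = 1*53 + 3, so a_3 = 1.
  53 = 17*3 + 2, so a_4 = 17.
  3 = 1*2 + 1, so a_5 = 1.
  2 = 2*1 + 0, so a_6 = 2.
The remainder reaches 0 after 7 divisions, so the expansion has 7 partial quotients, read off in order.

[1; 2, 3, 1, 17, 1, 2]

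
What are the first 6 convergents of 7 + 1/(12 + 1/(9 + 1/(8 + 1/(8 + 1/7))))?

Using the convergent recurrence p_i = a_i*p_{i-1} + p_{i-2}, q_i = a_i*q_{i-1} + q_{i-2} with p_{-2}=0, p_{-1}=1, q_{-2}=1, q_{-1}=0:
  i=0: a_0=7, p_0 = 7*1 + 0 = 7, q_0 = 7*0 + 1 = 1.
  i=1: a_1=12, p_1 = 12*7 + 1 = 85, q_1 = 12*1 + 0 = 12.
  i=2: a_2=9, p_2 = 9*85 + 7 = 772, q_2 = 9*12 + 1 = 109.
  i=3: a_3=8, p_3 = 8*772 + 85 = 6261, q_3 = 8*109 + 12 = 884.
  i=4: a_4=8, p_4 = 8*6261 + 772 = 50860, q_4 = 8*884 + 109 = 7181.
  i=5: a_5=7, p_5 = 7*50860 + 6261 = 362281, q_5 = 7*7181 + 884 = 51151.

7/1, 85/12, 772/109, 6261/884, 50860/7181, 362281/51151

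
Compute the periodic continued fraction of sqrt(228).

[15; (10, 30)]

Write x_i = (sqrt(228) + m_i)/d_i with (m_0, d_0) = (0, 1). a_0 = floor(sqrt(228)) = 15, since 15^2 = 225 <= 228 < 256 = 16^2.
Iterate m_{i+1} = d_i*a_i - m_i, d_{i+1} = (228 - m_{i+1}^2)/d_i, a_{i+1} = floor((a_0 + m_{i+1})/d_{i+1}):
  m_1 = 1*15 - 0 = 15, d_1 = (228 - 15^2)/1 = 3/1 = 3, a_1 = floor((15 + 15)/3) = 10.
  m_2 = 3*10 - 15 = 15, d_2 = (228 - 15^2)/3 = 3/3 = 1, a_2 = floor((15 + 15)/1) = 30.
  m_3 = 1*30 - 15 = 15, d_3 = (228 - 15^2)/1 = 3/1 = 3: (m_3, d_3) = (m_1, d_1) = (15, 3), so from here the quotients repeat a_1, a_2; the period length is 2.
Hence the expansion of sqrt(228) is a_0 = 15 followed by the repeating block 10, 30 (period 2).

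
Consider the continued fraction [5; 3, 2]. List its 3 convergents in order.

5/1, 16/3, 37/7

Using the convergent recurrence p_i = a_i*p_{i-1} + p_{i-2}, q_i = a_i*q_{i-1} + q_{i-2} with p_{-2}=0, p_{-1}=1, q_{-2}=1, q_{-1}=0:
  i=0: a_0=5, p_0 = 5*1 + 0 = 5, q_0 = 5*0 + 1 = 1.
  i=1: a_1=3, p_1 = 3*5 + 1 = 16, q_1 = 3*1 + 0 = 3.
  i=2: a_2=2, p_2 = 2*16 + 5 = 37, q_2 = 2*3 + 1 = 7.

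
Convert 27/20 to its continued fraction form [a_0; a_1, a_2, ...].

[1; 2, 1, 6]

Run the Euclidean algorithm on 27 and 20; the successive quotients are the partial quotients a_0, a_1, ... (each step inverts the fractional part left over by the previous one):
  27 = 1*20 + 7, so a_0 = 1.
  20 = 2*7 + 6, so a_1 = 2.
  7 = 1*6 + 1, so a_2 = 1.
  6 = 6*1 + 0, so a_3 = 6.
The remainder reaches 0 after 4 divisions, so the expansion has 4 partial quotients, read off in order.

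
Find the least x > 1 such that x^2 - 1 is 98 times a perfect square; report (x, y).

First expand sqrt(98) as a continued fraction. With x_i = (sqrt(98) + m_i)/d_i and (m_0, d_0) = (0, 1): a_0 = floor(sqrt(98)) = 9, since 9^2 = 81 <= 98 < 100 = 10^2.
Iterate m_{i+1} = d_i*a_i - m_i, d_{i+1} = (98 - m_{i+1}^2)/d_i, a_{i+1} = floor((a_0 + m_{i+1})/d_{i+1}):
  m_1 = 1*9 - 0 = 9, d_1 = (98 - 9^2)/1 = 17/1 = 17, a_1 = floor((9 + 9)/17) = 1.
  m_2 = 17*1 - 9 = 8, d_2 = (98 - 8^2)/17 = 34/17 = 2, a_2 = floor((9 + 8)/2) = 8.
  m_3 = 2*8 - 8 = 8, d_3 = (98 - 8^2)/2 = 34/2 = 17, a_3 = floor((9 + 8)/17) = 1.
  m_4 = 17*1 - 8 = 9, d_4 = (98 - 9^2)/17 = 17/17 = 1, a_4 = floor((9 + 9)/1) = 18.
  m_5 = 1*18 - 9 = 9, d_5 = (98 - 9^2)/1 = 17/1 = 17: (m_5, d_5) = (m_1, d_1) = (9, 17), so from here the quotients repeat a_1, ..., a_4; the period length is 4.
So sqrt(98) = [9; (1, 8, 1, 18)] with period length k = 4.
k is even, so the fundamental solution of x^2 - 98y^2 = 1 is (p_{k-1}, q_{k-1}) = (p_3, q_3); compute convergents through index 3.
Convergents (p_i = a_i*p_{i-1} + p_{i-2}, q_i = a_i*q_{i-1} + q_{i-2} with p_{-2}=0, p_{-1}=1, q_{-2}=1, q_{-1}=0):
  i=0: a_0=9, p_0 = 9*1 + 0 = 9, q_0 = 9*0 + 1 = 1.
  i=1: a_1=1, p_1 = 1*9 + 1 = 10, q_1 = 1*1 + 0 = 1.
  i=2: a_2=8, p_2 = 8*10 + 9 = 89, q_2 = 8*1 + 1 = 9.
  i=3: a_3=1, p_3 = 1*89 + 10 = 99, q_3 = 1*9 + 1 = 10.
Check: 99^2 - 98*10^2 = 9801 - 9800 = 1, so (x, y) = (99, 10) solves the equation, and by the theorem it is the least positive solution.

(x, y) = (99, 10)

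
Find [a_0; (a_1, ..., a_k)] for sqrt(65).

[8; (16)]

Write x_i = (sqrt(65) + m_i)/d_i with (m_0, d_0) = (0, 1). a_0 = floor(sqrt(65)) = 8, since 8^2 = 64 <= 65 < 81 = 9^2.
Iterate m_{i+1} = d_i*a_i - m_i, d_{i+1} = (65 - m_{i+1}^2)/d_i, a_{i+1} = floor((a_0 + m_{i+1})/d_{i+1}):
  m_1 = 1*8 - 0 = 8, d_1 = (65 - 8^2)/1 = 1/1 = 1, a_1 = floor((8 + 8)/1) = 16.
  m_2 = 1*16 - 8 = 8, d_2 = (65 - 8^2)/1 = 1/1 = 1: (m_2, d_2) = (m_1, d_1) = (8, 1), so from here the quotient a_1 repeats; the period length is 1.
Hence the expansion of sqrt(65) is a_0 = 8 followed by the repeating block 16 (period 1).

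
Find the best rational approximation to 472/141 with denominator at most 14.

Expand x = 472/141 as a continued fraction with the Euclidean algorithm:
  472 = 3*141 + 49, so a_0 = 3.
  141 = 2*49 + 43, so a_1 = 2.
  49 = 1*43 + 6, so a_2 = 1.
  43 = 7*6 + 1, so a_3 = 7.
  6 = 6*1 + 0, so a_4 = 6.
so x = [3; 2, 1, 7, 6].
Convergents (p_i = a_i*p_{i-1} + p_{i-2}, q_i = a_i*q_{i-1} + q_{i-2} with p_{-2}=0, p_{-1}=1, q_{-2}=1, q_{-1}=0), until the denominator exceeds 14:
  i=0: a_0=3, p_0 = 3*1 + 0 = 3, q_0 = 3*0 + 1 = 1.
  i=1: a_1=2, p_1 = 2*3 + 1 = 7, q_1 = 2*1 + 0 = 2.
  i=2: a_2=1, p_2 = 1*7 + 3 = 10, q_2 = 1*2 + 1 = 3.
  i=3: a_3=7, p_3 = 7*10 + 7 = 77, q_3 = 7*3 + 2 = 23.
q_3 = 23 > 14, so the last convergent with denominator <= 14 is p_2/q_2 = 10/3.
The closest fraction with denominator <= 14 is either p_2/q_2 or the intermediate fraction (k*p_2 + p_1)/(k*q_2 + q_1) with the largest k >= 1 whose denominator stays <= 14; these approach x as k grows, and every other convergent or intermediate fraction in range is farther away.
Largest k: floor((14 - q_1)/q_2) = floor((14 - 2)/3) = 4.
That gives (4*10 + 7)/(4*3 + 2) = 47/14.
Compare the errors: |x - 10/3| = |472*3 - 10*141|/(141*3) = 6/423, and |x - 47/14| = |472*14 - 47*141|/(141*14) = 19/1974.
Cross-multiplying, 19*423 = 8037 < 11844 = 6*1974, so 19/1974 is smaller: the intermediate fraction 47/14 is closer to x than 10/3.

47/14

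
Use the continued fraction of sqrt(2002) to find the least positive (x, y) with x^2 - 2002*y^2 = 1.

(x, y) = (11325887, 253128)

First expand sqrt(2002) as a continued fraction. With x_i = (sqrt(2002) + m_i)/d_i and (m_0, d_0) = (0, 1): a_0 = floor(sqrt(2002)) = 44, since 44^2 = 1936 <= 2002 < 2025 = 45^2.
Iterate m_{i+1} = d_i*a_i - m_i, d_{i+1} = (2002 - m_{i+1}^2)/d_i, a_{i+1} = floor((a_0 + m_{i+1})/d_{i+1}):
  m_1 = 1*44 - 0 = 44, d_1 = (2002 - 44^2)/1 = 66/1 = 66, a_1 = floor((44 + 44)/66) = 1.
  m_2 = 66*1 - 44 = 22, d_2 = (2002 - 22^2)/66 = 1518/66 = 23, a_2 = floor((44 + 22)/23) = 2.
  m_3 = 23*2 - 22 = 24, d_3 = (2002 - 24^2)/23 = 1426/23 = 62, a_3 = floor((44 + 24)/62) = 1.
  m_4 = 62*1 - 24 = 38, d_4 = (2002 - 38^2)/62 = 558/62 = 9, a_4 = floor((44 + 38)/9) = 9.
  m_5 = 9*9 - 38 = 43, d_5 = (2002 - 43^2)/9 = 153/9 = 17, a_5 = floor((44 + 43)/17) = 5.
  m_6 = 17*5 - 43 = 42, d_6 = (2002 - 42^2)/17 = 238/17 = 14, a_6 = floor((44 + 42)/14) = 6.
  m_7 = 14*6 - 42 = 42, d_7 = (2002 - 42^2)/14 = 238/14 = 17, a_7 = floor((44 + 42)/17) = 5.
  m_8 = 17*5 - 42 = 43, d_8 = (2002 - 43^2)/17 = 153/17 = 9, a_8 = floor((44 + 43)/9) = 9.
  m_9 = 9*9 - 43 = 38, d_9 = (2002 - 38^2)/9 = 558/9 = 62, a_9 = floor((44 + 38)/62) = 1.
  m_10 = 62*1 - 38 = 24, d_10 = (2002 - 24^2)/62 = 1426/62 = 23, a_10 = floor((44 + 24)/23) = 2.
  m_11 = 23*2 - 24 = 22, d_11 = (2002 - 22^2)/23 = 1518/23 = 66, a_11 = floor((44 + 22)/66) = 1.
  m_12 = 66*1 - 22 = 44, d_12 = (2002 - 44^2)/66 = 66/66 = 1, a_12 = floor((44 + 44)/1) = 88.
  m_13 = 1*88 - 44 = 44, d_13 = (2002 - 44^2)/1 = 66/1 = 66: (m_13, d_13) = (m_1, d_1) = (44, 66), so from here the quotients repeat a_1, ..., a_12; the period length is 12.
So sqrt(2002) = [44; (1, 2, 1, 9, 5, 6, 5, 9, 1, 2, 1, 88)] with period length k = 12.
k is even, so the fundamental solution of x^2 - 2002y^2 = 1 is (p_{k-1}, q_{k-1}) = (p_11, q_11); compute convergents through index 11.
Convergents (p_i = a_i*p_{i-1} + p_{i-2}, q_i = a_i*q_{i-1} + q_{i-2} with p_{-2}=0, p_{-1}=1, q_{-2}=1, q_{-1}=0):
  i=0: a_0=44, p_0 = 44*1 + 0 = 44, q_0 = 44*0 + 1 = 1.
  i=1: a_1=1, p_1 = 1*44 + 1 = 45, q_1 = 1*1 + 0 = 1.
  i=2: a_2=2, p_2 = 2*45 + 44 = 134, q_2 = 2*1 + 1 = 3.
  i=3: a_3=1, p_3 = 1*134 + 45 = 179, q_3 = 1*3 + 1 = 4.
  i=4: a_4=9, p_4 = 9*179 + 134 = 1745, q_4 = 9*4 + 3 = 39.
  i=5: a_5=5, p_5 = 5*1745 + 179 = 8904, q_5 = 5*39 + 4 = 199.
  i=6: a_6=6, p_6 = 6*8904 + 1745 = 55169, q_6 = 6*199 + 39 = 1233.
  i=7: a_7=5, p_7 = 5*55169 + 8904 = 284749, q_7 = 5*1233 + 199 = 6364.
  i=8: a_8=9, p_8 = 9*284749 + 55169 = 2617910, q_8 = 9*6364 + 1233 = 58509.
  i=9: a_9=1, p_9 = 1*2617910 + 284749 = 2902659, q_9 = 1*58509 + 6364 = 64873.
  i=10: a_10=2, p_10 = 2*2902659 + 2617910 = 8423228, q_10 = 2*64873 + 58509 = 188255.
  i=11: a_11=1, p_11 = 1*8423228 + 2902659 = 11325887, q_11 = 1*188255 + 64873 = 253128.
Check: 11325887^2 - 2002*253128^2 = 128275716336769 - 128275716336768 = 1, so (x, y) = (11325887, 253128) solves the equation, and by the theorem it is the least positive solution.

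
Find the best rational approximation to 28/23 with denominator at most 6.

Expand x = 28/23 as a continued fraction with the Euclidean algorithm:
  28 = 1*23 + 5, so a_0 = 1.
  23 = 4*5 + 3, so a_1 = 4.
  5 = 1*3 + 2, so a_2 = 1.
  3 = 1*2 + 1, so a_3 = 1.
  2 = 2*1 + 0, so a_4 = 2.
so x = [1; 4, 1, 1, 2].
Convergents (p_i = a_i*p_{i-1} + p_{i-2}, q_i = a_i*q_{i-1} + q_{i-2} with p_{-2}=0, p_{-1}=1, q_{-2}=1, q_{-1}=0), until the denominator exceeds 6:
  i=0: a_0=1, p_0 = 1*1 + 0 = 1, q_0 = 1*0 + 1 = 1.
  i=1: a_1=4, p_1 = 4*1 + 1 = 5, q_1 = 4*1 + 0 = 4.
  i=2: a_2=1, p_2 = 1*5 + 1 = 6, q_2 = 1*4 + 1 = 5.
  i=3: a_3=1, p_3 = 1*6 + 5 = 11, q_3 = 1*5 + 4 = 9.
q_3 = 9 > 6, so the last convergent with denominator <= 6 is p_2/q_2 = 6/5.
The closest fraction with denominator <= 6 is either p_2/q_2 or the intermediate fraction (k*p_2 + p_1)/(k*q_2 + q_1) with the largest k >= 1 whose denominator stays <= 6; these approach x as k grows, and every other convergent or intermediate fraction in range is farther away.
Largest k: floor((6 - q_1)/q_2) = floor((6 - 4)/5) = 0.
Since k = 0, no intermediate fraction beyond p_2/q_2 has denominator <= 6, so the convergent 6/5 is the closest (its error is |28*5 - 6*23|/(23*5) = 2/115).

6/5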